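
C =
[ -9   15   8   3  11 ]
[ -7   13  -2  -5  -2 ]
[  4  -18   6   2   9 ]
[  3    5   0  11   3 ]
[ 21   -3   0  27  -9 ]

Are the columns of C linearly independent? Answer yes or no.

Row reduce C to echelon form.
R2 ← R2 − (7/9)·R1: [0, 4/3, -74/9, -22/3, -95/9]
R3 ← R3 + (4/9)·R1: [0, -34/3, 86/9, 10/3, 125/9]
R4 ← R4 + (1/3)·R1: [0, 10, 8/3, 12, 20/3]
R5 ← R5 + (7/3)·R1: [0, 32, 56/3, 34, 50/3]
R3 ← R3 + (17/2)·R2: [0, 0, -181/3, -59, -455/6]
R4 ← R4 − (15/2)·R2: [0, 0, 193/3, 67, 515/6]
R5 ← R5 − (24)·R2: [0, 0, 216, 210, 270]
R4 ← R4 + (193/181)·R3: [0, 0, 0, 740/181, 900/181]
R5 ← R5 + (648/181)·R3: [0, 0, 0, -222/181, -270/181]
R5 ← R5 + (3/10)·R4: [0, 0, 0, 0, 0]
4 pivots among 5 columns.
Only 4 < 5 pivot columns, so the columns are linearly dependent.

no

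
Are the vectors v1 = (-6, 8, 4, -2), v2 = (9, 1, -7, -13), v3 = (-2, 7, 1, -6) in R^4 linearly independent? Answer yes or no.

no

Form the matrix with these vectors as rows and row reduce.
R2 ← R2 + (3/2)·R1: [0, 13, -1, -16]
R3 ← R3 − (1/3)·R1: [0, 13/3, -1/3, -16/3]
R3 ← R3 − (1/3)·R2: [0, 0, 0, 0]
2 nonzero rows, so the 3 vectors span a space of dimension 2.
Since 2 < 3, the vectors are linearly dependent.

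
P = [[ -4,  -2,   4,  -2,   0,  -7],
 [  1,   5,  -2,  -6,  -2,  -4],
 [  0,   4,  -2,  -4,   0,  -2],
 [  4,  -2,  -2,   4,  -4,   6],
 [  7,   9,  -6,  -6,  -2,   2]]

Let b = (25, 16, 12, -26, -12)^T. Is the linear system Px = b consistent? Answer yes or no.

yes

Row reduce the augmented matrix [P | b].
R2 ← R2 + (1/4)·R1: [0, 9/2, -1, -13/2, -2, -23/4, 89/4]
R4 ← R4 + R1: [0, -4, 2, 2, -4, -1, -1]
R5 ← R5 + (7/4)·R1: [0, 11/2, 1, -19/2, -2, -41/4, 127/4]
R3 ← R3 − (8/9)·R2: [0, 0, -10/9, 16/9, 16/9, 28/9, -70/9]
R4 ← R4 + (8/9)·R2: [0, 0, 10/9, -34/9, -52/9, -55/9, 169/9]
R5 ← R5 − (11/9)·R2: [0, 0, 20/9, -14/9, 4/9, -29/9, 41/9]
R4 ← R4 + R3: [0, 0, 0, -2, -4, -3, 11]
R5 ← R5 + (2)·R3: [0, 0, 0, 2, 4, 3, -11]
R5 ← R5 + R4: [0, 0, 0, 0, 0, 0, 0]
The echelon form has 4 nonzero rows, and every pivot lies in the first 6 columns, so rank(P) = rank([P|b]) = 4.
The system is consistent.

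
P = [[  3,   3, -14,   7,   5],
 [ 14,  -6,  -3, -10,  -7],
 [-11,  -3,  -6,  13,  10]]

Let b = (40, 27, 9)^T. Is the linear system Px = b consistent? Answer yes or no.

Row reduce the augmented matrix [P | b].
R2 ← R2 − (14/3)·R1: [0, -20, 187/3, -128/3, -91/3, -479/3]
R3 ← R3 + (11/3)·R1: [0, 8, -172/3, 116/3, 85/3, 467/3]
R3 ← R3 + (2/5)·R2: [0, 0, -162/5, 108/5, 81/5, 459/5]
The echelon form has 3 nonzero rows, and every pivot lies in the first 5 columns, so rank(P) = rank([P|b]) = 3.
The system is consistent.

yes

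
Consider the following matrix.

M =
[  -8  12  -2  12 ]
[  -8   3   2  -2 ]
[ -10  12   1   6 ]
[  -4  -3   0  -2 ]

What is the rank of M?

3

Row reduce to echelon form.
R2 ← R2 − R1: [0, -9, 4, -14]
R3 ← R3 − (5/4)·R1: [0, -3, 7/2, -9]
R4 ← R4 − (1/2)·R1: [0, -9, 1, -8]
R3 ← R3 − (1/3)·R2: [0, 0, 13/6, -13/3]
R4 ← R4 − R2: [0, 0, -3, 6]
R4 ← R4 + (18/13)·R3: [0, 0, 0, 0]
Echelon form has 3 nonzero rows, so rank(M) = 3.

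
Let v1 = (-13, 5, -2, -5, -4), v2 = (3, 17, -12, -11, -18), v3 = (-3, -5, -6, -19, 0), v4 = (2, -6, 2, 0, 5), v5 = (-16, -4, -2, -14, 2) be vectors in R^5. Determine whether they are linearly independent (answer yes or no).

Form the matrix with these vectors as rows and row reduce.
R2 ← R2 + (3/13)·R1: [0, 236/13, -162/13, -158/13, -246/13]
R3 ← R3 − (3/13)·R1: [0, -80/13, -72/13, -232/13, 12/13]
R4 ← R4 + (2/13)·R1: [0, -68/13, 22/13, -10/13, 57/13]
R5 ← R5 − (16/13)·R1: [0, -132/13, 6/13, -102/13, 90/13]
R3 ← R3 + (20/59)·R2: [0, 0, -576/59, -1296/59, -324/59]
R4 ← R4 + (17/59)·R2: [0, 0, -112/59, -252/59, -63/59]
R5 ← R5 + (33/59)·R2: [0, 0, -384/59, -864/59, -216/59]
R4 ← R4 − (7/36)·R3: [0, 0, 0, 0, 0]
R5 ← R5 − (2/3)·R3: [0, 0, 0, 0, 0]
3 nonzero rows, so the 5 vectors span a space of dimension 3.
Since 3 < 5, the vectors are linearly dependent.

no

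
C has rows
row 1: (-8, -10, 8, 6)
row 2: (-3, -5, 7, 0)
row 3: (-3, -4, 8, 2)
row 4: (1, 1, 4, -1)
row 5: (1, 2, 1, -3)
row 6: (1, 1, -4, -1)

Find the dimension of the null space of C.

Row reduce to echelon form.
R2 ← R2 − (3/8)·R1: [0, -5/4, 4, -9/4]
R3 ← R3 − (3/8)·R1: [0, -1/4, 5, -1/4]
R4 ← R4 + (1/8)·R1: [0, -1/4, 5, -1/4]
R5 ← R5 + (1/8)·R1: [0, 3/4, 2, -9/4]
R6 ← R6 + (1/8)·R1: [0, -1/4, -3, -1/4]
R3 ← R3 − (1/5)·R2: [0, 0, 21/5, 1/5]
R4 ← R4 − (1/5)·R2: [0, 0, 21/5, 1/5]
R5 ← R5 + (3/5)·R2: [0, 0, 22/5, -18/5]
R6 ← R6 − (1/5)·R2: [0, 0, -19/5, 1/5]
R4 ← R4 − R3: [0, 0, 0, 0]
R5 ← R5 − (22/21)·R3: [0, 0, 0, -80/21]
R6 ← R6 + (19/21)·R3: [0, 0, 0, 8/21]
Swap R4 ↔ R5
R6 ← R6 + (1/10)·R4: [0, 0, 0, 0]
4 nonzero rows, so rank(C) = 4.
C has 4 columns; by rank–nullity, nullity = 4 − 4 = 0.

0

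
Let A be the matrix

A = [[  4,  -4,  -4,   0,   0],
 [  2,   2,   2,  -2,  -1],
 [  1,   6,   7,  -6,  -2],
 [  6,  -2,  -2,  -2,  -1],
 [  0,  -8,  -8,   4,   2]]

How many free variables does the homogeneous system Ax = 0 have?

Row reduce to echelon form.
R2 ← R2 − (1/2)·R1: [0, 4, 4, -2, -1]
R3 ← R3 − (1/4)·R1: [0, 7, 8, -6, -2]
R4 ← R4 − (3/2)·R1: [0, 4, 4, -2, -1]
R3 ← R3 − (7/4)·R2: [0, 0, 1, -5/2, -1/4]
R4 ← R4 − R2: [0, 0, 0, 0, 0]
R5 ← R5 + (2)·R2: [0, 0, 0, 0, 0]
3 nonzero rows, so rank(A) = 3.
A has 5 columns; by rank–nullity, nullity = 5 − 3 = 2.

2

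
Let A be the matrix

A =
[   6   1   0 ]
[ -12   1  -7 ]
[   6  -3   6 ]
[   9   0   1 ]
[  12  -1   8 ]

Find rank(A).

3

Row reduce to echelon form.
R2 ← R2 + (2)·R1: [0, 3, -7]
R3 ← R3 − R1: [0, -4, 6]
R4 ← R4 − (3/2)·R1: [0, -3/2, 1]
R5 ← R5 − (2)·R1: [0, -3, 8]
R3 ← R3 + (4/3)·R2: [0, 0, -10/3]
R4 ← R4 + (1/2)·R2: [0, 0, -5/2]
R5 ← R5 + R2: [0, 0, 1]
R4 ← R4 − (3/4)·R3: [0, 0, 0]
R5 ← R5 + (3/10)·R3: [0, 0, 0]
Echelon form has 3 nonzero rows, so rank(A) = 3.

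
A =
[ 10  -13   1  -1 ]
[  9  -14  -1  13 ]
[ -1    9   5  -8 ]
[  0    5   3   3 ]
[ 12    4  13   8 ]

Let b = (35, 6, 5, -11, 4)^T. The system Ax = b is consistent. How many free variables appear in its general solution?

Row reduce the augmented matrix [A | b].
R2 ← R2 − (9/10)·R1: [0, -23/10, -19/10, 139/10, -51/2]
R3 ← R3 + (1/10)·R1: [0, 77/10, 51/10, -81/10, 17/2]
R5 ← R5 − (6/5)·R1: [0, 98/5, 59/5, 46/5, -38]
R3 ← R3 + (77/23)·R2: [0, 0, -29/23, 884/23, -1768/23]
R4 ← R4 + (50/23)·R2: [0, 0, -26/23, 764/23, -1528/23]
R5 ← R5 + (196/23)·R2: [0, 0, -101/23, 2936/23, -5872/23]
R4 ← R4 − (26/29)·R3: [0, 0, 0, -36/29, 72/29]
R5 ← R5 − (101/29)·R3: [0, 0, 0, -180/29, 360/29]
R5 ← R5 − (5)·R4: [0, 0, 0, 0, 0]
The echelon form has 4 nonzero rows, and every pivot lies in the first 4 columns, so rank(A) = rank([A|b]) = 4.
The system is consistent.
Free variables = (unknowns) − (rank) = 4 − 4 = 0.

0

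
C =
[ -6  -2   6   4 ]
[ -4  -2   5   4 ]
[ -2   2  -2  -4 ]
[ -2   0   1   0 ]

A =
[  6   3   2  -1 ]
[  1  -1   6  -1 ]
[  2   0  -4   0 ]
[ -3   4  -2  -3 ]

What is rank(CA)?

First compute CA:
[[-38,   0, -56,  -4],
 [-28,   6, -48,  -6],
 [ -2, -24,  24,  12],
 [-10,  -6,  -8,   2]]
Now row reduce the product.
R2 ← R2 − (14/19)·R1: [0, 6, -128/19, -58/19]
R3 ← R3 − (1/19)·R1: [0, -24, 512/19, 232/19]
R4 ← R4 − (5/19)·R1: [0, -6, 128/19, 58/19]
R3 ← R3 + (4)·R2: [0, 0, 0, 0]
R4 ← R4 + R2: [0, 0, 0, 0]
2 nonzero rows, so rank(CA) = 2.

2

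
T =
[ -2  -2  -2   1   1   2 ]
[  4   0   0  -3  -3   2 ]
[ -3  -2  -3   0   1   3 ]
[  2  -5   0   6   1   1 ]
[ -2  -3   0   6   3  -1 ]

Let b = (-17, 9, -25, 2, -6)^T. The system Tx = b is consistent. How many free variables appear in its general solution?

Row reduce the augmented matrix [T | b].
R2 ← R2 + (2)·R1: [0, -4, -4, -1, -1, 6, -25]
R3 ← R3 − (3/2)·R1: [0, 1, 0, -3/2, -1/2, 0, 1/2]
R4 ← R4 + R1: [0, -7, -2, 7, 2, 3, -15]
R5 ← R5 − R1: [0, -1, 2, 5, 2, -3, 11]
R3 ← R3 + (1/4)·R2: [0, 0, -1, -7/4, -3/4, 3/2, -23/4]
R4 ← R4 − (7/4)·R2: [0, 0, 5, 35/4, 15/4, -15/2, 115/4]
R5 ← R5 − (1/4)·R2: [0, 0, 3, 21/4, 9/4, -9/2, 69/4]
R4 ← R4 + (5)·R3: [0, 0, 0, 0, 0, 0, 0]
R5 ← R5 + (3)·R3: [0, 0, 0, 0, 0, 0, 0]
The echelon form has 3 nonzero rows, and every pivot lies in the first 6 columns, so rank(T) = rank([T|b]) = 3.
The system is consistent.
Free variables = (unknowns) − (rank) = 6 − 3 = 3.

3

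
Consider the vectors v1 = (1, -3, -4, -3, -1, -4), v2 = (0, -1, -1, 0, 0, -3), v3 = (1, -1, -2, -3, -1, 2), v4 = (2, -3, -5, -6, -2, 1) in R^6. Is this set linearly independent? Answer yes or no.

Form the matrix with these vectors as rows and row reduce.
R3 ← R3 − R1: [0, 2, 2, 0, 0, 6]
R4 ← R4 − (2)·R1: [0, 3, 3, 0, 0, 9]
R3 ← R3 + (2)·R2: [0, 0, 0, 0, 0, 0]
R4 ← R4 + (3)·R2: [0, 0, 0, 0, 0, 0]
2 nonzero rows, so the 4 vectors span a space of dimension 2.
Since 2 < 4, the vectors are linearly dependent.

no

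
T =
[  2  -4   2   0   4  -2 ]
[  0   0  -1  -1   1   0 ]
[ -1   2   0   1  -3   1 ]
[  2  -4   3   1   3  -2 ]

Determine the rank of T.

2

Row reduce to echelon form.
R3 ← R3 + (1/2)·R1: [0, 0, 1, 1, -1, 0]
R4 ← R4 − R1: [0, 0, 1, 1, -1, 0]
R3 ← R3 + R2: [0, 0, 0, 0, 0, 0]
R4 ← R4 + R2: [0, 0, 0, 0, 0, 0]
Echelon form has 2 nonzero rows, so rank(T) = 2.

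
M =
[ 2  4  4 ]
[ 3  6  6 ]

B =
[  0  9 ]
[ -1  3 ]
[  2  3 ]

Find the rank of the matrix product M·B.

1

First compute MB:
[[  4,  42],
 [  6,  63]]
Now row reduce the product.
R2 ← R2 − (3/2)·R1: [0, 0]
1 nonzero row, so rank(MB) = 1.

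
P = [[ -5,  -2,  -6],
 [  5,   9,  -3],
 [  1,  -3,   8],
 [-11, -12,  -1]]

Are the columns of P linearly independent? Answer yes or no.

Row reduce P to echelon form.
R2 ← R2 + R1: [0, 7, -9]
R3 ← R3 + (1/5)·R1: [0, -17/5, 34/5]
R4 ← R4 − (11/5)·R1: [0, -38/5, 61/5]
R3 ← R3 + (17/35)·R2: [0, 0, 17/7]
R4 ← R4 + (38/35)·R2: [0, 0, 17/7]
R4 ← R4 − R3: [0, 0, 0]
3 pivots among 3 columns.
Every column is a pivot column, so the columns are linearly independent.

yes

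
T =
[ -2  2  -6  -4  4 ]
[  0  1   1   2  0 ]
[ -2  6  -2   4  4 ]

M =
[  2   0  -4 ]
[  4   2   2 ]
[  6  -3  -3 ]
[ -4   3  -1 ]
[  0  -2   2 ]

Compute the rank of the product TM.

2

First compute TM:
[[-16,   2,  42],
 [  2,   5,  -3],
 [ -8,  22,  30]]
Now row reduce the product.
R2 ← R2 + (1/8)·R1: [0, 21/4, 9/4]
R3 ← R3 − (1/2)·R1: [0, 21, 9]
R3 ← R3 − (4)·R2: [0, 0, 0]
2 nonzero rows, so rank(TM) = 2.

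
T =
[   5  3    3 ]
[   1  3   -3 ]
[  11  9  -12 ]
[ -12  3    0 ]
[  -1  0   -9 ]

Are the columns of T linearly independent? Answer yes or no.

Row reduce T to echelon form.
R2 ← R2 − (1/5)·R1: [0, 12/5, -18/5]
R3 ← R3 − (11/5)·R1: [0, 12/5, -93/5]
R4 ← R4 + (12/5)·R1: [0, 51/5, 36/5]
R5 ← R5 + (1/5)·R1: [0, 3/5, -42/5]
R3 ← R3 − R2: [0, 0, -15]
R4 ← R4 − (17/4)·R2: [0, 0, 45/2]
R5 ← R5 − (1/4)·R2: [0, 0, -15/2]
R4 ← R4 + (3/2)·R3: [0, 0, 0]
R5 ← R5 − (1/2)·R3: [0, 0, 0]
3 pivots among 3 columns.
Every column is a pivot column, so the columns are linearly independent.

yes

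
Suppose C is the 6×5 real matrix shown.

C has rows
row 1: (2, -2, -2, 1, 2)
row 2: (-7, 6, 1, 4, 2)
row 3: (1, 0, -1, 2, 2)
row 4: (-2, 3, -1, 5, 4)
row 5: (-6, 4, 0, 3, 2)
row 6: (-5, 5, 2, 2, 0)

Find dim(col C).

Row reduce to echelon form.
R2 ← R2 + (7/2)·R1: [0, -1, -6, 15/2, 9]
R3 ← R3 − (1/2)·R1: [0, 1, 0, 3/2, 1]
R4 ← R4 + R1: [0, 1, -3, 6, 6]
R5 ← R5 + (3)·R1: [0, -2, -6, 6, 8]
R6 ← R6 + (5/2)·R1: [0, 0, -3, 9/2, 5]
R3 ← R3 + R2: [0, 0, -6, 9, 10]
R4 ← R4 + R2: [0, 0, -9, 27/2, 15]
R5 ← R5 − (2)·R2: [0, 0, 6, -9, -10]
R4 ← R4 − (3/2)·R3: [0, 0, 0, 0, 0]
R5 ← R5 + R3: [0, 0, 0, 0, 0]
R6 ← R6 − (1/2)·R3: [0, 0, 0, 0, 0]
Echelon form has 3 nonzero rows, so rank(C) = 3.
The column space has dimension equal to the rank: 3.

3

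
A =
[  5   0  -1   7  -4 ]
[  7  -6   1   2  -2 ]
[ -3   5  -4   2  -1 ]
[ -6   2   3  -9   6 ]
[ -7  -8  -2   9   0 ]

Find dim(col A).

Row reduce to echelon form.
R2 ← R2 − (7/5)·R1: [0, -6, 12/5, -39/5, 18/5]
R3 ← R3 + (3/5)·R1: [0, 5, -23/5, 31/5, -17/5]
R4 ← R4 + (6/5)·R1: [0, 2, 9/5, -3/5, 6/5]
R5 ← R5 + (7/5)·R1: [0, -8, -17/5, 94/5, -28/5]
R3 ← R3 + (5/6)·R2: [0, 0, -13/5, -3/10, -2/5]
R4 ← R4 + (1/3)·R2: [0, 0, 13/5, -16/5, 12/5]
R5 ← R5 − (4/3)·R2: [0, 0, -33/5, 146/5, -52/5]
R4 ← R4 + R3: [0, 0, 0, -7/2, 2]
R5 ← R5 − (33/13)·R3: [0, 0, 0, 779/26, -122/13]
R5 ← R5 + (779/91)·R4: [0, 0, 0, 0, 704/91]
Echelon form has 5 nonzero rows, so rank(A) = 5.
The column space has dimension equal to the rank: 5.

5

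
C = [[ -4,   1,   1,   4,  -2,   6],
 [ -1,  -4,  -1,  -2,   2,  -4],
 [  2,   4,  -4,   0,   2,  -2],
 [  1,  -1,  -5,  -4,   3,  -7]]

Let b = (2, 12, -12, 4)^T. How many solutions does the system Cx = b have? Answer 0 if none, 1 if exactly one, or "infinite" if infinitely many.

infinite

Row reduce the augmented matrix [C | b].
R2 ← R2 − (1/4)·R1: [0, -17/4, -5/4, -3, 5/2, -11/2, 23/2]
R3 ← R3 + (1/2)·R1: [0, 9/2, -7/2, 2, 1, 1, -11]
R4 ← R4 + (1/4)·R1: [0, -3/4, -19/4, -3, 5/2, -11/2, 9/2]
R3 ← R3 + (18/17)·R2: [0, 0, -82/17, -20/17, 62/17, -82/17, 20/17]
R4 ← R4 − (3/17)·R2: [0, 0, -77/17, -42/17, 35/17, -77/17, 42/17]
R4 ← R4 − (77/82)·R3: [0, 0, 0, -56/41, -56/41, 0, 56/41]
The echelon form has 4 nonzero rows, and every pivot lies in the first 6 columns, so rank(C) = rank([C|b]) = 4.
The system is consistent.
rank = 4 < 6 unknowns, so there are infinitely many solutions.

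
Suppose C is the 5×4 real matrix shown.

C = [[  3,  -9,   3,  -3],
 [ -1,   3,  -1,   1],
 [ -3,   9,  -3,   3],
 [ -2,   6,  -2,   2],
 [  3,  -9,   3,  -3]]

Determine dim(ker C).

Row reduce to echelon form.
R2 ← R2 + (1/3)·R1: [0, 0, 0, 0]
R3 ← R3 + R1: [0, 0, 0, 0]
R4 ← R4 + (2/3)·R1: [0, 0, 0, 0]
R5 ← R5 − R1: [0, 0, 0, 0]
1 nonzero row, so rank(C) = 1.
C has 4 columns; by rank–nullity, nullity = 4 − 1 = 3.

3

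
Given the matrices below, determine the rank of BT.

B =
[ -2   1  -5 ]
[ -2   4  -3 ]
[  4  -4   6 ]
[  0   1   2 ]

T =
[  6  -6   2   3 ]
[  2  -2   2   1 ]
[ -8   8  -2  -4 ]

2

First compute BT:
[[ 30, -30,   8,  15],
 [ 20, -20,  10,  10],
 [-32,  32, -12, -16],
 [-14,  14,  -2,  -7]]
Now row reduce the product.
R2 ← R2 − (2/3)·R1: [0, 0, 14/3, 0]
R3 ← R3 + (16/15)·R1: [0, 0, -52/15, 0]
R4 ← R4 + (7/15)·R1: [0, 0, 26/15, 0]
R3 ← R3 + (26/35)·R2: [0, 0, 0, 0]
R4 ← R4 − (13/35)·R2: [0, 0, 0, 0]
2 nonzero rows, so rank(BT) = 2.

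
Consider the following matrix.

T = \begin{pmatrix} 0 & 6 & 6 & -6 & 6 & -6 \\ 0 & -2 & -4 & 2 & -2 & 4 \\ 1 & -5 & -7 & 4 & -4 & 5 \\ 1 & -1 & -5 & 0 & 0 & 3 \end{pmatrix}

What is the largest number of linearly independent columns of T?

Row reduce to echelon form.
Swap R1 ↔ R3
R4 ← R4 − R1: [0, 4, 2, -4, 4, -2]
R3 ← R3 + (3)·R2: [0, 0, -6, 0, 0, 6]
R4 ← R4 + (2)·R2: [0, 0, -6, 0, 0, 6]
R4 ← R4 − R3: [0, 0, 0, 0, 0, 0]
Echelon form has 3 nonzero rows, so rank(T) = 3.
The rank gives the maximum number of linearly independent columns: 3.

3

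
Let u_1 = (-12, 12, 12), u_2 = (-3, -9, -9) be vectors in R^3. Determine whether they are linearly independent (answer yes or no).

Form the matrix with these vectors as rows and row reduce.
R2 ← R2 − (1/4)·R1: [0, -12, -12]
2 nonzero rows, so the 2 vectors span a space of dimension 2.
Since 2 = 2, the vectors are linearly independent.

yes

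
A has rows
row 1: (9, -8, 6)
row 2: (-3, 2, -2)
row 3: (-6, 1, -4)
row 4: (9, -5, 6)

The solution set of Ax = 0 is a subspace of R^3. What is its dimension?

1

Row reduce to echelon form.
R2 ← R2 + (1/3)·R1: [0, -2/3, 0]
R3 ← R3 + (2/3)·R1: [0, -13/3, 0]
R4 ← R4 − R1: [0, 3, 0]
R3 ← R3 − (13/2)·R2: [0, 0, 0]
R4 ← R4 + (9/2)·R2: [0, 0, 0]
2 nonzero rows, so rank(A) = 2.
A has 3 columns; by rank–nullity, nullity = 3 − 2 = 1.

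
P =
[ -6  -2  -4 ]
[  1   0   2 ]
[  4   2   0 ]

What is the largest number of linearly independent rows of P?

2

Row reduce to echelon form.
R2 ← R2 + (1/6)·R1: [0, -1/3, 4/3]
R3 ← R3 + (2/3)·R1: [0, 2/3, -8/3]
R3 ← R3 + (2)·R2: [0, 0, 0]
Echelon form has 2 nonzero rows, so rank(P) = 2.
The rank gives the maximum number of linearly independent rows: 2.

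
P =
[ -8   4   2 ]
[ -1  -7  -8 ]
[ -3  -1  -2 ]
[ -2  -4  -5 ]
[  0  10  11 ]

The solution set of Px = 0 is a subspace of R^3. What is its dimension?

Row reduce to echelon form.
R2 ← R2 − (1/8)·R1: [0, -15/2, -33/4]
R3 ← R3 − (3/8)·R1: [0, -5/2, -11/4]
R4 ← R4 − (1/4)·R1: [0, -5, -11/2]
R3 ← R3 − (1/3)·R2: [0, 0, 0]
R4 ← R4 − (2/3)·R2: [0, 0, 0]
R5 ← R5 + (4/3)·R2: [0, 0, 0]
2 nonzero rows, so rank(P) = 2.
P has 3 columns; by rank–nullity, nullity = 3 − 2 = 1.

1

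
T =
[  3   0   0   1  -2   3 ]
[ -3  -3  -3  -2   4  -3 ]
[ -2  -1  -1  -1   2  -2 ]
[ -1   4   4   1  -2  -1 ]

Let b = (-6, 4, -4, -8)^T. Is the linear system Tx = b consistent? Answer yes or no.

Row reduce the augmented matrix [T | b].
R2 ← R2 + R1: [0, -3, -3, -1, 2, 0, -2]
R3 ← R3 + (2/3)·R1: [0, -1, -1, -1/3, 2/3, 0, -8]
R4 ← R4 + (1/3)·R1: [0, 4, 4, 4/3, -8/3, 0, -10]
R3 ← R3 − (1/3)·R2: [0, 0, 0, 0, 0, 0, -22/3]
R4 ← R4 + (4/3)·R2: [0, 0, 0, 0, 0, 0, -38/3]
R4 ← R4 − (19/11)·R3: [0, 0, 0, 0, 0, 0, 0]
The echelon form has 3 nonzero rows; the last pivot sits in the augmented column, so rank(T) = 2 but rank([T|b]) = 3.
Since the ranks differ, the system is inconsistent.

no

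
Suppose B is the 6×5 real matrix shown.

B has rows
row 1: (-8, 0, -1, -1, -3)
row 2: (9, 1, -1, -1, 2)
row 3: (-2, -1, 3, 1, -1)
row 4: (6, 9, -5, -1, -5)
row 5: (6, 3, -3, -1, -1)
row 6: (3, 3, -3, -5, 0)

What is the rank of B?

5

Row reduce to echelon form.
R2 ← R2 + (9/8)·R1: [0, 1, -17/8, -17/8, -11/8]
R3 ← R3 − (1/4)·R1: [0, -1, 13/4, 5/4, -1/4]
R4 ← R4 + (3/4)·R1: [0, 9, -23/4, -7/4, -29/4]
R5 ← R5 + (3/4)·R1: [0, 3, -15/4, -7/4, -13/4]
R6 ← R6 + (3/8)·R1: [0, 3, -27/8, -43/8, -9/8]
R3 ← R3 + R2: [0, 0, 9/8, -7/8, -13/8]
R4 ← R4 − (9)·R2: [0, 0, 107/8, 139/8, 41/8]
R5 ← R5 − (3)·R2: [0, 0, 21/8, 37/8, 7/8]
R6 ← R6 − (3)·R2: [0, 0, 3, 1, 3]
R4 ← R4 − (107/9)·R3: [0, 0, 0, 250/9, 220/9]
R5 ← R5 − (7/3)·R3: [0, 0, 0, 20/3, 14/3]
R6 ← R6 − (8/3)·R3: [0, 0, 0, 10/3, 22/3]
R5 ← R5 − (6/25)·R4: [0, 0, 0, 0, -6/5]
R6 ← R6 − (3/25)·R4: [0, 0, 0, 0, 22/5]
R6 ← R6 + (11/3)·R5: [0, 0, 0, 0, 0]
Echelon form has 5 nonzero rows, so rank(B) = 5.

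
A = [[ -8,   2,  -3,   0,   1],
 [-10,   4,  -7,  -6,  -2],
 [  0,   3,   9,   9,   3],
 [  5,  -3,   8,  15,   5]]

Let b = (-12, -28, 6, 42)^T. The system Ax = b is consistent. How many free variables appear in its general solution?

1

Row reduce the augmented matrix [A | b].
R2 ← R2 − (5/4)·R1: [0, 3/2, -13/4, -6, -13/4, -13]
R4 ← R4 + (5/8)·R1: [0, -7/4, 49/8, 15, 45/8, 69/2]
R3 ← R3 − (2)·R2: [0, 0, 31/2, 21, 19/2, 32]
R4 ← R4 + (7/6)·R2: [0, 0, 7/3, 8, 11/6, 58/3]
R4 ← R4 − (14/93)·R3: [0, 0, 0, 150/31, 25/62, 450/31]
The echelon form has 4 nonzero rows, and every pivot lies in the first 5 columns, so rank(A) = rank([A|b]) = 4.
The system is consistent.
Free variables = (unknowns) − (rank) = 5 − 4 = 1.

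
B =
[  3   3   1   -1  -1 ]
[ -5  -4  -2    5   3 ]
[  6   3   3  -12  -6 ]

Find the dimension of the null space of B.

3

Row reduce to echelon form.
R2 ← R2 + (5/3)·R1: [0, 1, -1/3, 10/3, 4/3]
R3 ← R3 − (2)·R1: [0, -3, 1, -10, -4]
R3 ← R3 + (3)·R2: [0, 0, 0, 0, 0]
2 nonzero rows, so rank(B) = 2.
B has 5 columns; by rank–nullity, nullity = 5 − 2 = 3.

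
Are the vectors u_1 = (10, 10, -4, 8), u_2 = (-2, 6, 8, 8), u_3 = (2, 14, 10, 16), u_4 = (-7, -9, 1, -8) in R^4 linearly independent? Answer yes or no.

Form the matrix with these vectors as rows and row reduce.
R2 ← R2 + (1/5)·R1: [0, 8, 36/5, 48/5]
R3 ← R3 − (1/5)·R1: [0, 12, 54/5, 72/5]
R4 ← R4 + (7/10)·R1: [0, -2, -9/5, -12/5]
R3 ← R3 − (3/2)·R2: [0, 0, 0, 0]
R4 ← R4 + (1/4)·R2: [0, 0, 0, 0]
2 nonzero rows, so the 4 vectors span a space of dimension 2.
Since 2 < 4, the vectors are linearly dependent.

no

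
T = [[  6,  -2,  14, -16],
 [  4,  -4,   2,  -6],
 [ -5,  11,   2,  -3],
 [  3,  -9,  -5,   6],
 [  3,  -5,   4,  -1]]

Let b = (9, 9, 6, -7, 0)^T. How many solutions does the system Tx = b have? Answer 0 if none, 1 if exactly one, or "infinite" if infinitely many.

Row reduce the augmented matrix [T | b].
R2 ← R2 − (2/3)·R1: [0, -8/3, -22/3, 14/3, 3]
R3 ← R3 + (5/6)·R1: [0, 28/3, 41/3, -49/3, 27/2]
R4 ← R4 − (1/2)·R1: [0, -8, -12, 14, -23/2]
R5 ← R5 − (1/2)·R1: [0, -4, -3, 7, -9/2]
R3 ← R3 + (7/2)·R2: [0, 0, -12, 0, 24]
R4 ← R4 − (3)·R2: [0, 0, 10, 0, -41/2]
R5 ← R5 − (3/2)·R2: [0, 0, 8, 0, -9]
R4 ← R4 + (5/6)·R3: [0, 0, 0, 0, -1/2]
R5 ← R5 + (2/3)·R3: [0, 0, 0, 0, 7]
R5 ← R5 + (14)·R4: [0, 0, 0, 0, 0]
The echelon form has 4 nonzero rows; the last pivot sits in the augmented column, so rank(T) = 3 but rank([T|b]) = 4.
Since the ranks differ, the system is inconsistent.
It has no solutions.

0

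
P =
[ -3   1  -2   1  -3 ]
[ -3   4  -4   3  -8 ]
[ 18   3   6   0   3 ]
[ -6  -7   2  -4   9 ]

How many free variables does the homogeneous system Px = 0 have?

Row reduce to echelon form.
R2 ← R2 − R1: [0, 3, -2, 2, -5]
R3 ← R3 + (6)·R1: [0, 9, -6, 6, -15]
R4 ← R4 − (2)·R1: [0, -9, 6, -6, 15]
R3 ← R3 − (3)·R2: [0, 0, 0, 0, 0]
R4 ← R4 + (3)·R2: [0, 0, 0, 0, 0]
2 nonzero rows, so rank(P) = 2.
P has 5 columns; by rank–nullity, nullity = 5 − 2 = 3.

3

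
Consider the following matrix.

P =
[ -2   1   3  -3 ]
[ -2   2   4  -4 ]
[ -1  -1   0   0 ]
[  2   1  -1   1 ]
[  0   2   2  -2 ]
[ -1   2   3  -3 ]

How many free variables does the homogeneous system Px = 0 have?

Row reduce to echelon form.
R2 ← R2 − R1: [0, 1, 1, -1]
R3 ← R3 − (1/2)·R1: [0, -3/2, -3/2, 3/2]
R4 ← R4 + R1: [0, 2, 2, -2]
R6 ← R6 − (1/2)·R1: [0, 3/2, 3/2, -3/2]
R3 ← R3 + (3/2)·R2: [0, 0, 0, 0]
R4 ← R4 − (2)·R2: [0, 0, 0, 0]
R5 ← R5 − (2)·R2: [0, 0, 0, 0]
R6 ← R6 − (3/2)·R2: [0, 0, 0, 0]
2 nonzero rows, so rank(P) = 2.
P has 4 columns; by rank–nullity, nullity = 4 − 2 = 2.

2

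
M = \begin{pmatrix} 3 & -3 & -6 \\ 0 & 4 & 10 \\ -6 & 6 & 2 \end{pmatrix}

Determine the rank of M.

3

Row reduce to echelon form.
R3 ← R3 + (2)·R1: [0, 0, -10]
Echelon form has 3 nonzero rows, so rank(M) = 3.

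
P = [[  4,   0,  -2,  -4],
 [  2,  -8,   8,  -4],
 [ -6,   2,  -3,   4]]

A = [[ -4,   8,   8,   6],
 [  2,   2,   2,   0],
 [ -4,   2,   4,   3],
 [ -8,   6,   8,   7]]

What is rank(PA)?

First compute PA:
[[ 24,   4,  -8, -10],
 [-24,  -8,   0,   8],
 [  8, -26, -24, -17]]
Now row reduce the product.
R2 ← R2 + R1: [0, -4, -8, -2]
R3 ← R3 − (1/3)·R1: [0, -82/3, -64/3, -41/3]
R3 ← R3 − (41/6)·R2: [0, 0, 100/3, 0]
3 nonzero rows, so rank(PA) = 3.

3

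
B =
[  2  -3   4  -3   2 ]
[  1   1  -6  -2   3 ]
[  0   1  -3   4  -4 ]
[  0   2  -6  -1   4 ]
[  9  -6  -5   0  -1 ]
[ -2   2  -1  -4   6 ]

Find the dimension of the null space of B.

Row reduce to echelon form.
R2 ← R2 − (1/2)·R1: [0, 5/2, -8, -1/2, 2]
R5 ← R5 − (9/2)·R1: [0, 15/2, -23, 27/2, -10]
R6 ← R6 + R1: [0, -1, 3, -7, 8]
R3 ← R3 − (2/5)·R2: [0, 0, 1/5, 21/5, -24/5]
R4 ← R4 − (4/5)·R2: [0, 0, 2/5, -3/5, 12/5]
R5 ← R5 − (3)·R2: [0, 0, 1, 15, -16]
R6 ← R6 + (2/5)·R2: [0, 0, -1/5, -36/5, 44/5]
R4 ← R4 − (2)·R3: [0, 0, 0, -9, 12]
R5 ← R5 − (5)·R3: [0, 0, 0, -6, 8]
R6 ← R6 + R3: [0, 0, 0, -3, 4]
R5 ← R5 − (2/3)·R4: [0, 0, 0, 0, 0]
R6 ← R6 − (1/3)·R4: [0, 0, 0, 0, 0]
4 nonzero rows, so rank(B) = 4.
B has 5 columns; by rank–nullity, nullity = 5 − 4 = 1.

1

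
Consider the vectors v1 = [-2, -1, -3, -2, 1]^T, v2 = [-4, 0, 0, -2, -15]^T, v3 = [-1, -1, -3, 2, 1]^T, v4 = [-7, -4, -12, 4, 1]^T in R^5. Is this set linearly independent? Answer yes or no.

Form the matrix with these vectors as rows and row reduce.
R2 ← R2 − (2)·R1: [0, 2, 6, 2, -17]
R3 ← R3 − (1/2)·R1: [0, -1/2, -3/2, 3, 1/2]
R4 ← R4 − (7/2)·R1: [0, -1/2, -3/2, 11, -5/2]
R3 ← R3 + (1/4)·R2: [0, 0, 0, 7/2, -15/4]
R4 ← R4 + (1/4)·R2: [0, 0, 0, 23/2, -27/4]
R4 ← R4 − (23/7)·R3: [0, 0, 0, 0, 39/7]
4 nonzero rows, so the 4 vectors span a space of dimension 4.
Since 4 = 4, the vectors are linearly independent.

yes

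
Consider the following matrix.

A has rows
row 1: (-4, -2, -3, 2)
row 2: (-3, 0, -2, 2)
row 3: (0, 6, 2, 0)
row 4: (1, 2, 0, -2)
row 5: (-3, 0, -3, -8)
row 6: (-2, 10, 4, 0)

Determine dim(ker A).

0

Row reduce to echelon form.
R2 ← R2 − (3/4)·R1: [0, 3/2, 1/4, 1/2]
R4 ← R4 + (1/4)·R1: [0, 3/2, -3/4, -3/2]
R5 ← R5 − (3/4)·R1: [0, 3/2, -3/4, -19/2]
R6 ← R6 − (1/2)·R1: [0, 11, 11/2, -1]
R3 ← R3 − (4)·R2: [0, 0, 1, -2]
R4 ← R4 − R2: [0, 0, -1, -2]
R5 ← R5 − R2: [0, 0, -1, -10]
R6 ← R6 − (22/3)·R2: [0, 0, 11/3, -14/3]
R4 ← R4 + R3: [0, 0, 0, -4]
R5 ← R5 + R3: [0, 0, 0, -12]
R6 ← R6 − (11/3)·R3: [0, 0, 0, 8/3]
R5 ← R5 − (3)·R4: [0, 0, 0, 0]
R6 ← R6 + (2/3)·R4: [0, 0, 0, 0]
4 nonzero rows, so rank(A) = 4.
A has 4 columns; by rank–nullity, nullity = 4 − 4 = 0.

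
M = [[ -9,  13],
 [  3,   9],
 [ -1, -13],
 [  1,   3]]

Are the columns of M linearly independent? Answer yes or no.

Row reduce M to echelon form.
R2 ← R2 + (1/3)·R1: [0, 40/3]
R3 ← R3 − (1/9)·R1: [0, -130/9]
R4 ← R4 + (1/9)·R1: [0, 40/9]
R3 ← R3 + (13/12)·R2: [0, 0]
R4 ← R4 − (1/3)·R2: [0, 0]
2 pivots among 2 columns.
Every column is a pivot column, so the columns are linearly independent.

yes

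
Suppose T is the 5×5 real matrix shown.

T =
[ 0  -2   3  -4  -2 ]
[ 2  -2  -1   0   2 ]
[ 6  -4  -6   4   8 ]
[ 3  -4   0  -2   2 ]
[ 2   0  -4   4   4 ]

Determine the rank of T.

Row reduce to echelon form.
Swap R1 ↔ R2
R3 ← R3 − (3)·R1: [0, 2, -3, 4, 2]
R4 ← R4 − (3/2)·R1: [0, -1, 3/2, -2, -1]
R5 ← R5 − R1: [0, 2, -3, 4, 2]
R3 ← R3 + R2: [0, 0, 0, 0, 0]
R4 ← R4 − (1/2)·R2: [0, 0, 0, 0, 0]
R5 ← R5 + R2: [0, 0, 0, 0, 0]
Echelon form has 2 nonzero rows, so rank(T) = 2.

2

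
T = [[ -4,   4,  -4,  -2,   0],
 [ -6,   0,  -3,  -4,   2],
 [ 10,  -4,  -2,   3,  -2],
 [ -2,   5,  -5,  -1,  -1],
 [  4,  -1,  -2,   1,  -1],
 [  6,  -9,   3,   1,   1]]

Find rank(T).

3

Row reduce to echelon form.
R2 ← R2 − (3/2)·R1: [0, -6, 3, -1, 2]
R3 ← R3 + (5/2)·R1: [0, 6, -12, -2, -2]
R4 ← R4 − (1/2)·R1: [0, 3, -3, 0, -1]
R5 ← R5 + R1: [0, 3, -6, -1, -1]
R6 ← R6 + (3/2)·R1: [0, -3, -3, -2, 1]
R3 ← R3 + R2: [0, 0, -9, -3, 0]
R4 ← R4 + (1/2)·R2: [0, 0, -3/2, -1/2, 0]
R5 ← R5 + (1/2)·R2: [0, 0, -9/2, -3/2, 0]
R6 ← R6 − (1/2)·R2: [0, 0, -9/2, -3/2, 0]
R4 ← R4 − (1/6)·R3: [0, 0, 0, 0, 0]
R5 ← R5 − (1/2)·R3: [0, 0, 0, 0, 0]
R6 ← R6 − (1/2)·R3: [0, 0, 0, 0, 0]
Echelon form has 3 nonzero rows, so rank(T) = 3.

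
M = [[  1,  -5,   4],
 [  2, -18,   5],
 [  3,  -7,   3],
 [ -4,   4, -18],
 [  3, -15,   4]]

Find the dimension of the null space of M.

0

Row reduce to echelon form.
R2 ← R2 − (2)·R1: [0, -8, -3]
R3 ← R3 − (3)·R1: [0, 8, -9]
R4 ← R4 + (4)·R1: [0, -16, -2]
R5 ← R5 − (3)·R1: [0, 0, -8]
R3 ← R3 + R2: [0, 0, -12]
R4 ← R4 − (2)·R2: [0, 0, 4]
R4 ← R4 + (1/3)·R3: [0, 0, 0]
R5 ← R5 − (2/3)·R3: [0, 0, 0]
3 nonzero rows, so rank(M) = 3.
M has 3 columns; by rank–nullity, nullity = 3 − 3 = 0.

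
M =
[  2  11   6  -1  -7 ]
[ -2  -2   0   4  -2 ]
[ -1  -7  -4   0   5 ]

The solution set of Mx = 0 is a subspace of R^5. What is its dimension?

3

Row reduce to echelon form.
R2 ← R2 + R1: [0, 9, 6, 3, -9]
R3 ← R3 + (1/2)·R1: [0, -3/2, -1, -1/2, 3/2]
R3 ← R3 + (1/6)·R2: [0, 0, 0, 0, 0]
2 nonzero rows, so rank(M) = 2.
M has 5 columns; by rank–nullity, nullity = 5 − 2 = 3.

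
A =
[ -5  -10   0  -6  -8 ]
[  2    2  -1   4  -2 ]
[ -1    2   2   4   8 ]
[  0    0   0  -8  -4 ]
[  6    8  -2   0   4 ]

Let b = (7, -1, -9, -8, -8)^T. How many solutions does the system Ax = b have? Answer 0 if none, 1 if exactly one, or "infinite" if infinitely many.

Row reduce the augmented matrix [A | b].
R2 ← R2 + (2/5)·R1: [0, -2, -1, 8/5, -26/5, 9/5]
R3 ← R3 − (1/5)·R1: [0, 4, 2, 26/5, 48/5, -52/5]
R5 ← R5 + (6/5)·R1: [0, -4, -2, -36/5, -28/5, 2/5]
R3 ← R3 + (2)·R2: [0, 0, 0, 42/5, -4/5, -34/5]
R5 ← R5 − (2)·R2: [0, 0, 0, -52/5, 24/5, -16/5]
R4 ← R4 + (20/21)·R3: [0, 0, 0, 0, -100/21, -304/21]
R5 ← R5 + (26/21)·R3: [0, 0, 0, 0, 80/21, -244/21]
R5 ← R5 + (4/5)·R4: [0, 0, 0, 0, 0, -116/5]
The echelon form has 5 nonzero rows; the last pivot sits in the augmented column, so rank(A) = 4 but rank([A|b]) = 5.
Since the ranks differ, the system is inconsistent.
It has no solutions.

0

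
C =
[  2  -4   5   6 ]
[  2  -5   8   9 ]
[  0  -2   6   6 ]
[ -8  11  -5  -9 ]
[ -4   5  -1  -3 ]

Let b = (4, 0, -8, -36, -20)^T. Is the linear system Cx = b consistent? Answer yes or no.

yes

Row reduce the augmented matrix [C | b].
R2 ← R2 − R1: [0, -1, 3, 3, -4]
R4 ← R4 + (4)·R1: [0, -5, 15, 15, -20]
R5 ← R5 + (2)·R1: [0, -3, 9, 9, -12]
R3 ← R3 − (2)·R2: [0, 0, 0, 0, 0]
R4 ← R4 − (5)·R2: [0, 0, 0, 0, 0]
R5 ← R5 − (3)·R2: [0, 0, 0, 0, 0]
The echelon form has 2 nonzero rows, and every pivot lies in the first 4 columns, so rank(C) = rank([C|b]) = 2.
The system is consistent.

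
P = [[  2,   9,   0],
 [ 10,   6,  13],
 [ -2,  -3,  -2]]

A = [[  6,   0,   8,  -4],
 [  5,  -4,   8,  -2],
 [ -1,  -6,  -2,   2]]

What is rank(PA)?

First compute PA:
[[ 57, -36,  88, -26],
 [ 77, -102, 102, -26],
 [-25,  24, -36,  10]]
Now row reduce the product.
R2 ← R2 − (77/57)·R1: [0, -1014/19, -962/57, 520/57]
R3 ← R3 + (25/57)·R1: [0, 156/19, 148/57, -80/57]
R3 ← R3 + (2/13)·R2: [0, 0, 0, 0]
2 nonzero rows, so rank(PA) = 2.

2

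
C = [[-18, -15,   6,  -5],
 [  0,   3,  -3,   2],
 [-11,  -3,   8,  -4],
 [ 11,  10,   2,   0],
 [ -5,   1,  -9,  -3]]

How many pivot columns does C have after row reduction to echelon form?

Row reduce to echelon form.
R3 ← R3 − (11/18)·R1: [0, 37/6, 13/3, -17/18]
R4 ← R4 + (11/18)·R1: [0, 5/6, 17/3, -55/18]
R5 ← R5 − (5/18)·R1: [0, 31/6, -32/3, -29/18]
R3 ← R3 − (37/18)·R2: [0, 0, 21/2, -91/18]
R4 ← R4 − (5/18)·R2: [0, 0, 13/2, -65/18]
R5 ← R5 − (31/18)·R2: [0, 0, -11/2, -91/18]
R4 ← R4 − (13/21)·R3: [0, 0, 0, -13/27]
R5 ← R5 + (11/21)·R3: [0, 0, 0, -208/27]
R5 ← R5 − (16)·R4: [0, 0, 0, 0]
Echelon form has 4 nonzero rows, so rank(C) = 4.
Each nonzero row contributes one pivot column: 4 pivot columns.

4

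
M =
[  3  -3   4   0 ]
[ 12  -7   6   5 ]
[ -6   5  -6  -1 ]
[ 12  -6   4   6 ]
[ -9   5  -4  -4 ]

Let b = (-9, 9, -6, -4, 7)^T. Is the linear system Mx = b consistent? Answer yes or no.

no

Row reduce the augmented matrix [M | b].
R2 ← R2 − (4)·R1: [0, 5, -10, 5, 45]
R3 ← R3 + (2)·R1: [0, -1, 2, -1, -24]
R4 ← R4 − (4)·R1: [0, 6, -12, 6, 32]
R5 ← R5 + (3)·R1: [0, -4, 8, -4, -20]
R3 ← R3 + (1/5)·R2: [0, 0, 0, 0, -15]
R4 ← R4 − (6/5)·R2: [0, 0, 0, 0, -22]
R5 ← R5 + (4/5)·R2: [0, 0, 0, 0, 16]
R4 ← R4 − (22/15)·R3: [0, 0, 0, 0, 0]
R5 ← R5 + (16/15)·R3: [0, 0, 0, 0, 0]
The echelon form has 3 nonzero rows; the last pivot sits in the augmented column, so rank(M) = 2 but rank([M|b]) = 3.
Since the ranks differ, the system is inconsistent.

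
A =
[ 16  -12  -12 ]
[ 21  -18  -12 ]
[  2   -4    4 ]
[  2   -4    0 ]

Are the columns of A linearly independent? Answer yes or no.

Row reduce A to echelon form.
R2 ← R2 − (21/16)·R1: [0, -9/4, 15/4]
R3 ← R3 − (1/8)·R1: [0, -5/2, 11/2]
R4 ← R4 − (1/8)·R1: [0, -5/2, 3/2]
R3 ← R3 − (10/9)·R2: [0, 0, 4/3]
R4 ← R4 − (10/9)·R2: [0, 0, -8/3]
R4 ← R4 + (2)·R3: [0, 0, 0]
3 pivots among 3 columns.
Every column is a pivot column, so the columns are linearly independent.

yes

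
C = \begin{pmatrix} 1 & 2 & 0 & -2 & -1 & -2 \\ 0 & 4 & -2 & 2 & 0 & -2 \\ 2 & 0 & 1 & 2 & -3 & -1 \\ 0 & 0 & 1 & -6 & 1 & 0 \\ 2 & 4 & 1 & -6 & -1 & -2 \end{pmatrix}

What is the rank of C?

4

Row reduce to echelon form.
R3 ← R3 − (2)·R1: [0, -4, 1, 6, -1, 3]
R5 ← R5 − (2)·R1: [0, 0, 1, -2, 1, 2]
R3 ← R3 + R2: [0, 0, -1, 8, -1, 1]
R4 ← R4 + R3: [0, 0, 0, 2, 0, 1]
R5 ← R5 + R3: [0, 0, 0, 6, 0, 3]
R5 ← R5 − (3)·R4: [0, 0, 0, 0, 0, 0]
Echelon form has 4 nonzero rows, so rank(C) = 4.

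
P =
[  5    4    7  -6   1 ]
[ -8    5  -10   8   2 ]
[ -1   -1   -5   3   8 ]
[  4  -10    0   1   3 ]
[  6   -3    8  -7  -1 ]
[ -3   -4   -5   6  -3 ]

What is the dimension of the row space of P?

Row reduce to echelon form.
R2 ← R2 + (8/5)·R1: [0, 57/5, 6/5, -8/5, 18/5]
R3 ← R3 + (1/5)·R1: [0, -1/5, -18/5, 9/5, 41/5]
R4 ← R4 − (4/5)·R1: [0, -66/5, -28/5, 29/5, 11/5]
R5 ← R5 − (6/5)·R1: [0, -39/5, -2/5, 1/5, -11/5]
R6 ← R6 + (3/5)·R1: [0, -8/5, -4/5, 12/5, -12/5]
R3 ← R3 + (1/57)·R2: [0, 0, -68/19, 101/57, 157/19]
R4 ← R4 + (22/19)·R2: [0, 0, -80/19, 75/19, 121/19]
R5 ← R5 + (13/19)·R2: [0, 0, 8/19, -17/19, 5/19]
R6 ← R6 + (8/57)·R2: [0, 0, -12/19, 124/57, -36/19]
R4 ← R4 − (20/17)·R3: [0, 0, 0, 95/51, -57/17]
R5 ← R5 + (2/17)·R3: [0, 0, 0, -35/51, 21/17]
R6 ← R6 − (3/17)·R3: [0, 0, 0, 95/51, -57/17]
R5 ← R5 + (7/19)·R4: [0, 0, 0, 0, 0]
R6 ← R6 − R4: [0, 0, 0, 0, 0]
Echelon form has 4 nonzero rows, so rank(P) = 4.
The row space has dimension equal to the rank: 4.

4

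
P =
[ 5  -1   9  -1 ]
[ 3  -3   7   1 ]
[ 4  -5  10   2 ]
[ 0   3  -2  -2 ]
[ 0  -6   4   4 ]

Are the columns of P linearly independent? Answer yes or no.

no

Row reduce P to echelon form.
R2 ← R2 − (3/5)·R1: [0, -12/5, 8/5, 8/5]
R3 ← R3 − (4/5)·R1: [0, -21/5, 14/5, 14/5]
R3 ← R3 − (7/4)·R2: [0, 0, 0, 0]
R4 ← R4 + (5/4)·R2: [0, 0, 0, 0]
R5 ← R5 − (5/2)·R2: [0, 0, 0, 0]
2 pivots among 4 columns.
Only 2 < 4 pivot columns, so the columns are linearly dependent.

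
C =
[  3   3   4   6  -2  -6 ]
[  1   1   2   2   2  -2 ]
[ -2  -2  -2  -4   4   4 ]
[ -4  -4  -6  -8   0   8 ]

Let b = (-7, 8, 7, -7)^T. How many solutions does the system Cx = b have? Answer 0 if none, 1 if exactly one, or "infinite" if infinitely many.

0

Row reduce the augmented matrix [C | b].
R2 ← R2 − (1/3)·R1: [0, 0, 2/3, 0, 8/3, 0, 31/3]
R3 ← R3 + (2/3)·R1: [0, 0, 2/3, 0, 8/3, 0, 7/3]
R4 ← R4 + (4/3)·R1: [0, 0, -2/3, 0, -8/3, 0, -49/3]
R3 ← R3 − R2: [0, 0, 0, 0, 0, 0, -8]
R4 ← R4 + R2: [0, 0, 0, 0, 0, 0, -6]
R4 ← R4 − (3/4)·R3: [0, 0, 0, 0, 0, 0, 0]
The echelon form has 3 nonzero rows; the last pivot sits in the augmented column, so rank(C) = 2 but rank([C|b]) = 3.
Since the ranks differ, the system is inconsistent.
It has no solutions.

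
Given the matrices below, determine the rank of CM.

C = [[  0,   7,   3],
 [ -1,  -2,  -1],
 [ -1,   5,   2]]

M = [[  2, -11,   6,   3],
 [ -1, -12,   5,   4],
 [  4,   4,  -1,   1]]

2

First compute CM:
[[  5, -72,  32,  31],
 [ -4,  31, -15, -12],
 [  1, -41,  17,  19]]
Now row reduce the product.
R2 ← R2 + (4/5)·R1: [0, -133/5, 53/5, 64/5]
R3 ← R3 − (1/5)·R1: [0, -133/5, 53/5, 64/5]
R3 ← R3 − R2: [0, 0, 0, 0]
2 nonzero rows, so rank(CM) = 2.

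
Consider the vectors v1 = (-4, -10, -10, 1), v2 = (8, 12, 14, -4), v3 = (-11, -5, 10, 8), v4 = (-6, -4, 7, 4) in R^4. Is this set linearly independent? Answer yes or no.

Form the matrix with these vectors as rows and row reduce.
R2 ← R2 + (2)·R1: [0, -8, -6, -2]
R3 ← R3 − (11/4)·R1: [0, 45/2, 75/2, 21/4]
R4 ← R4 − (3/2)·R1: [0, 11, 22, 5/2]
R3 ← R3 + (45/16)·R2: [0, 0, 165/8, -3/8]
R4 ← R4 + (11/8)·R2: [0, 0, 55/4, -1/4]
R4 ← R4 − (2/3)·R3: [0, 0, 0, 0]
3 nonzero rows, so the 4 vectors span a space of dimension 3.
Since 3 < 4, the vectors are linearly dependent.

no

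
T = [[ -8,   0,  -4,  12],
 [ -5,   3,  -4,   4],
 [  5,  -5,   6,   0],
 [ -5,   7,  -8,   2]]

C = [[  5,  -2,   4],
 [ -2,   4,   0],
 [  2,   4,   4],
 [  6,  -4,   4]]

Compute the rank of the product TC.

First compute TC:
[[ 24, -48,   0],
 [-15, -10, -20],
 [ 47,  -6,  44],
 [-43,  -2, -44]]
Now row reduce the product.
R2 ← R2 + (5/8)·R1: [0, -40, -20]
R3 ← R3 − (47/24)·R1: [0, 88, 44]
R4 ← R4 + (43/24)·R1: [0, -88, -44]
R3 ← R3 + (11/5)·R2: [0, 0, 0]
R4 ← R4 − (11/5)·R2: [0, 0, 0]
2 nonzero rows, so rank(TC) = 2.

2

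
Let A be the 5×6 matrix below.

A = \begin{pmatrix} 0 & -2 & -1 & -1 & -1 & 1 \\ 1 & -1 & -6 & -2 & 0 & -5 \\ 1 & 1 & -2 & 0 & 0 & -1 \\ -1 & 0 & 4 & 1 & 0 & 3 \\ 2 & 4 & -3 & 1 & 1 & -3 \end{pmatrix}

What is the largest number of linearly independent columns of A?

3

Row reduce to echelon form.
Swap R1 ↔ R2
R3 ← R3 − R1: [0, 2, 4, 2, 0, 4]
R4 ← R4 + R1: [0, -1, -2, -1, 0, -2]
R5 ← R5 − (2)·R1: [0, 6, 9, 5, 1, 7]
R3 ← R3 + R2: [0, 0, 3, 1, -1, 5]
R4 ← R4 − (1/2)·R2: [0, 0, -3/2, -1/2, 1/2, -5/2]
R5 ← R5 + (3)·R2: [0, 0, 6, 2, -2, 10]
R4 ← R4 + (1/2)·R3: [0, 0, 0, 0, 0, 0]
R5 ← R5 − (2)·R3: [0, 0, 0, 0, 0, 0]
Echelon form has 3 nonzero rows, so rank(A) = 3.
The rank gives the maximum number of linearly independent columns: 3.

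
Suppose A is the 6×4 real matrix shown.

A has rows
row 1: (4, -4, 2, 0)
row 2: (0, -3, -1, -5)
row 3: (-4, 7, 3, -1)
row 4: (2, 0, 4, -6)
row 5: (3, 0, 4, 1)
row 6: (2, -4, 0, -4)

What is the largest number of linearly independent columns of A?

Row reduce to echelon form.
R3 ← R3 + R1: [0, 3, 5, -1]
R4 ← R4 − (1/2)·R1: [0, 2, 3, -6]
R5 ← R5 − (3/4)·R1: [0, 3, 5/2, 1]
R6 ← R6 − (1/2)·R1: [0, -2, -1, -4]
R3 ← R3 + R2: [0, 0, 4, -6]
R4 ← R4 + (2/3)·R2: [0, 0, 7/3, -28/3]
R5 ← R5 + R2: [0, 0, 3/2, -4]
R6 ← R6 − (2/3)·R2: [0, 0, -1/3, -2/3]
R4 ← R4 − (7/12)·R3: [0, 0, 0, -35/6]
R5 ← R5 − (3/8)·R3: [0, 0, 0, -7/4]
R6 ← R6 + (1/12)·R3: [0, 0, 0, -7/6]
R5 ← R5 − (3/10)·R4: [0, 0, 0, 0]
R6 ← R6 − (1/5)·R4: [0, 0, 0, 0]
Echelon form has 4 nonzero rows, so rank(A) = 4.
The rank gives the maximum number of linearly independent columns: 4.

4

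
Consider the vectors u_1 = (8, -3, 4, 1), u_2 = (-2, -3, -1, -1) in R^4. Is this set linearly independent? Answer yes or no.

Form the matrix with these vectors as rows and row reduce.
R2 ← R2 + (1/4)·R1: [0, -15/4, 0, -3/4]
2 nonzero rows, so the 2 vectors span a space of dimension 2.
Since 2 = 2, the vectors are linearly independent.

yes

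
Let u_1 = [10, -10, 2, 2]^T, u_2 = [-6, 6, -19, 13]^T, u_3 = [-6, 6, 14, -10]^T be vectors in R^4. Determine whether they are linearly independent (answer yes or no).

Form the matrix with these vectors as rows and row reduce.
R2 ← R2 + (3/5)·R1: [0, 0, -89/5, 71/5]
R3 ← R3 + (3/5)·R1: [0, 0, 76/5, -44/5]
R3 ← R3 + (76/89)·R2: [0, 0, 0, 296/89]
3 nonzero rows, so the 3 vectors span a space of dimension 3.
Since 3 = 3, the vectors are linearly independent.

yes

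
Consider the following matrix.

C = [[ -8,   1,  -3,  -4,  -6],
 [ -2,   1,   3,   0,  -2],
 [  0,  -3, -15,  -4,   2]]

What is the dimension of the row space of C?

2

Row reduce to echelon form.
R2 ← R2 − (1/4)·R1: [0, 3/4, 15/4, 1, -1/2]
R3 ← R3 + (4)·R2: [0, 0, 0, 0, 0]
Echelon form has 2 nonzero rows, so rank(C) = 2.
The row space has dimension equal to the rank: 2.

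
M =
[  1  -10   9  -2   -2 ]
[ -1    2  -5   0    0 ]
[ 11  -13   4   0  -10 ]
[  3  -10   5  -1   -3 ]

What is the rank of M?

4

Row reduce to echelon form.
R2 ← R2 + R1: [0, -8, 4, -2, -2]
R3 ← R3 − (11)·R1: [0, 97, -95, 22, 12]
R4 ← R4 − (3)·R1: [0, 20, -22, 5, 3]
R3 ← R3 + (97/8)·R2: [0, 0, -93/2, -9/4, -49/4]
R4 ← R4 + (5/2)·R2: [0, 0, -12, 0, -2]
R4 ← R4 − (8/31)·R3: [0, 0, 0, 18/31, 36/31]
Echelon form has 4 nonzero rows, so rank(M) = 4.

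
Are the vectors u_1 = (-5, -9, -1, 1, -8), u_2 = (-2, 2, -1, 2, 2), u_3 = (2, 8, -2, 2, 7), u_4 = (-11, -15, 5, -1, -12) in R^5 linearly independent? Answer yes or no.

no

Form the matrix with these vectors as rows and row reduce.
R2 ← R2 − (2/5)·R1: [0, 28/5, -3/5, 8/5, 26/5]
R3 ← R3 + (2/5)·R1: [0, 22/5, -12/5, 12/5, 19/5]
R4 ← R4 − (11/5)·R1: [0, 24/5, 36/5, -16/5, 28/5]
R3 ← R3 − (11/14)·R2: [0, 0, -27/14, 8/7, -2/7]
R4 ← R4 − (6/7)·R2: [0, 0, 54/7, -32/7, 8/7]
R4 ← R4 + (4)·R3: [0, 0, 0, 0, 0]
3 nonzero rows, so the 4 vectors span a space of dimension 3.
Since 3 < 4, the vectors are linearly dependent.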